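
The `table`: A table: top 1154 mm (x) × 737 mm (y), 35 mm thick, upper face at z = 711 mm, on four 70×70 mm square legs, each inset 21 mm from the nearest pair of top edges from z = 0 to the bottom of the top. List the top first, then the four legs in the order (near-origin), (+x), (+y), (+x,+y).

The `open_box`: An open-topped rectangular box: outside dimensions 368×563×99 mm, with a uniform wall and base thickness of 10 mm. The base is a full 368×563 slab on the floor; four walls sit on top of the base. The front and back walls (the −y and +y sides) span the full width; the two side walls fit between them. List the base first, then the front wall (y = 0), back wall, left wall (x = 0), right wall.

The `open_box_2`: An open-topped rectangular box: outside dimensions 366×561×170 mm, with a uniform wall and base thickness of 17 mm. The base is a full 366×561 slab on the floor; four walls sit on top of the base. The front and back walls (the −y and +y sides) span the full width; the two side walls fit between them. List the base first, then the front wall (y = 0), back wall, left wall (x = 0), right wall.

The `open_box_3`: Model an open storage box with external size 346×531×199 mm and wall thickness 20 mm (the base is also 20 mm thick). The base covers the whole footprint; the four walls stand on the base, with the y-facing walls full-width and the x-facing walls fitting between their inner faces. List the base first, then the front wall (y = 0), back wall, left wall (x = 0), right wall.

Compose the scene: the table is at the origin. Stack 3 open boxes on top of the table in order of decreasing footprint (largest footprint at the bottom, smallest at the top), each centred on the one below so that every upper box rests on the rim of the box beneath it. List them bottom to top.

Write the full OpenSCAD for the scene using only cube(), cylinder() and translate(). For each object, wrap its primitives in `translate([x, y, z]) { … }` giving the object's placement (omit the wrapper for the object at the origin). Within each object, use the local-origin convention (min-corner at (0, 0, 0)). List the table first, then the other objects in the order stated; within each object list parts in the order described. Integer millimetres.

translate([0, 0, 676]) cube([1154, 737, 35]);
translate([21, 21, 0]) cube([70, 70, 676]);
translate([1063, 21, 0]) cube([70, 70, 676]);
translate([21, 646, 0]) cube([70, 70, 676]);
translate([1063, 646, 0]) cube([70, 70, 676]);
translate([393, 87, 711]) {
  cube([368, 563, 10]);
  translate([0, 0, 10]) cube([368, 10, 89]);
  translate([0, 553, 10]) cube([368, 10, 89]);
  translate([0, 10, 10]) cube([10, 543, 89]);
  translate([358, 10, 10]) cube([10, 543, 89]);
}
translate([394, 88, 810]) {
  cube([366, 561, 17]);
  translate([0, 0, 17]) cube([366, 17, 153]);
  translate([0, 544, 17]) cube([366, 17, 153]);
  translate([0, 17, 17]) cube([17, 527, 153]);
  translate([349, 17, 17]) cube([17, 527, 153]);
}
translate([404, 103, 980]) {
  cube([346, 531, 20]);
  translate([0, 0, 20]) cube([346, 20, 179]);
  translate([0, 511, 20]) cube([346, 20, 179]);
  translate([0, 20, 20]) cube([20, 491, 179]);
  translate([326, 20, 20]) cube([20, 491, 179]);
}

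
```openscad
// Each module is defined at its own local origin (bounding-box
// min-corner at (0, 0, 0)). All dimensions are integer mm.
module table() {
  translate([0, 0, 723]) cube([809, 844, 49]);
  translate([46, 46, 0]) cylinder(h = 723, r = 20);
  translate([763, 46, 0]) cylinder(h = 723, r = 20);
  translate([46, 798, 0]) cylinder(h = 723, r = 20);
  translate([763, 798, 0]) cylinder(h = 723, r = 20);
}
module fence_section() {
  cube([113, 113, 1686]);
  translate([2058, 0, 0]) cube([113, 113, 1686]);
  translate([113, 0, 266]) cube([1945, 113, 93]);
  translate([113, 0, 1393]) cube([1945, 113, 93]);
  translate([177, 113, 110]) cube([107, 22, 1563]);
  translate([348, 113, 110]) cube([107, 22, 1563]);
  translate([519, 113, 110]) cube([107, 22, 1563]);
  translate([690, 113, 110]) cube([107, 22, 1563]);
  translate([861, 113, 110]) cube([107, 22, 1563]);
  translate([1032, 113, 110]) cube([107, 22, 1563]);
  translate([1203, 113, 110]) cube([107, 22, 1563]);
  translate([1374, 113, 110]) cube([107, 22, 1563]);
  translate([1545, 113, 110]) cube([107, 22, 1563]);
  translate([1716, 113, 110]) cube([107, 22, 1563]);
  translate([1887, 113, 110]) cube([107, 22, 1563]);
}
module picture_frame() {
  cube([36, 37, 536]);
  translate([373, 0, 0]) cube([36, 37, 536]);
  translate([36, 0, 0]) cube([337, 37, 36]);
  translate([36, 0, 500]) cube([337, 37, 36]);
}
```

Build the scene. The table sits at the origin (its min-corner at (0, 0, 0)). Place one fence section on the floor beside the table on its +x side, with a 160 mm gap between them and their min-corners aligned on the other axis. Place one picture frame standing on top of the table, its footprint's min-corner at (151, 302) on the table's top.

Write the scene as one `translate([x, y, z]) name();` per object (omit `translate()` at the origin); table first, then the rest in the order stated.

table();
translate([969, 0, 0]) fence_section();
translate([151, 302, 772]) picture_frame();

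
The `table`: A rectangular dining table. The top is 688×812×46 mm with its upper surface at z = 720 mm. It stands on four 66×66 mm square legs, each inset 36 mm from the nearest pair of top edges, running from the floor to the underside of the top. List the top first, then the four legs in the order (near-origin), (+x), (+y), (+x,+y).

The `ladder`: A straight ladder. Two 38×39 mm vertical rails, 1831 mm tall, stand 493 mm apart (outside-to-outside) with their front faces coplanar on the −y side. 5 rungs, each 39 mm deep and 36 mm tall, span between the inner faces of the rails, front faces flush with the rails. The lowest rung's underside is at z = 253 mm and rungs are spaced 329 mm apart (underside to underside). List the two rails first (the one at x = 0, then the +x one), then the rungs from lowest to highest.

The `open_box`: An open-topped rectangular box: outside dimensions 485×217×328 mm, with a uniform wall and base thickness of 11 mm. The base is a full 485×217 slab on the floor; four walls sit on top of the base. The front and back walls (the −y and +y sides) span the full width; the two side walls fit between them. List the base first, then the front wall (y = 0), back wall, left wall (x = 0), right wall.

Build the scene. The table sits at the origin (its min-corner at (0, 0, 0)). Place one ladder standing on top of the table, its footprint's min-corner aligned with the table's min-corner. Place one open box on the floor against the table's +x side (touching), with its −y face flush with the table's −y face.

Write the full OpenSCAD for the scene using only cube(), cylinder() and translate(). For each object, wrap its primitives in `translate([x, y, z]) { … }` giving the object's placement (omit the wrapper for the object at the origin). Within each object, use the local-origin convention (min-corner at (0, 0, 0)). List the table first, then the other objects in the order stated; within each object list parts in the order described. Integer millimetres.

translate([0, 0, 674]) cube([688, 812, 46]);
translate([36, 36, 0]) cube([66, 66, 674]);
translate([586, 36, 0]) cube([66, 66, 674]);
translate([36, 710, 0]) cube([66, 66, 674]);
translate([586, 710, 0]) cube([66, 66, 674]);
translate([0, 0, 720]) {
  cube([38, 39, 1831]);
  translate([455, 0, 0]) cube([38, 39, 1831]);
  translate([38, 0, 253]) cube([417, 39, 36]);
  translate([38, 0, 582]) cube([417, 39, 36]);
  translate([38, 0, 911]) cube([417, 39, 36]);
  translate([38, 0, 1240]) cube([417, 39, 36]);
  translate([38, 0, 1569]) cube([417, 39, 36]);
}
translate([688, 0, 0]) {
  cube([485, 217, 11]);
  translate([0, 0, 11]) cube([485, 11, 317]);
  translate([0, 206, 11]) cube([485, 11, 317]);
  translate([0, 11, 11]) cube([11, 195, 317]);
  translate([474, 11, 11]) cube([11, 195, 317]);
}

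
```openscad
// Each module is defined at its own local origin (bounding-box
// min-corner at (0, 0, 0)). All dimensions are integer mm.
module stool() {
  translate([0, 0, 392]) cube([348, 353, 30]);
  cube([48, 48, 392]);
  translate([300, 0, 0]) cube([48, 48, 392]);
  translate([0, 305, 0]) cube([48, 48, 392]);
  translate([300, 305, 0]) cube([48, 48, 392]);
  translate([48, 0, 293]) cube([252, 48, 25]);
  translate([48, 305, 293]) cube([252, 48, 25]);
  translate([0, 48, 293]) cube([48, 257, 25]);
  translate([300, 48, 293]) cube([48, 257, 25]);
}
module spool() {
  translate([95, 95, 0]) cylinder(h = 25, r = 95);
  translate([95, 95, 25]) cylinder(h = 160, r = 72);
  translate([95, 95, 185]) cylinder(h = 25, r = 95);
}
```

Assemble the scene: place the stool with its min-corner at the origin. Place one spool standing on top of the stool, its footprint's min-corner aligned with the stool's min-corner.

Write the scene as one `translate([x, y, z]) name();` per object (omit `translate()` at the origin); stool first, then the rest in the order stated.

stool();
translate([0, 0, 422]) spool();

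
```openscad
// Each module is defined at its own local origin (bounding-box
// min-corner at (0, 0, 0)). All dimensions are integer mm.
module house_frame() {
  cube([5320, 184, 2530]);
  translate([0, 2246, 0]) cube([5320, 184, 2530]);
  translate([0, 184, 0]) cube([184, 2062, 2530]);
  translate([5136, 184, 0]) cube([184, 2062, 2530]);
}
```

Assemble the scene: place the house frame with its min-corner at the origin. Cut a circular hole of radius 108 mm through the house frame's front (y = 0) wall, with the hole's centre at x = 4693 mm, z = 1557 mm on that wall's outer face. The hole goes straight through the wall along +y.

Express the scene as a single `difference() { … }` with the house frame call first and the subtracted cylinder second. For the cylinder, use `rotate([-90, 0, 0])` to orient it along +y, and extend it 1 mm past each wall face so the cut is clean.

difference() {
  house_frame();
  translate([4693, -1, 1557]) rotate([-90, 0, 0]) cylinder(h = 186, r = 108);
}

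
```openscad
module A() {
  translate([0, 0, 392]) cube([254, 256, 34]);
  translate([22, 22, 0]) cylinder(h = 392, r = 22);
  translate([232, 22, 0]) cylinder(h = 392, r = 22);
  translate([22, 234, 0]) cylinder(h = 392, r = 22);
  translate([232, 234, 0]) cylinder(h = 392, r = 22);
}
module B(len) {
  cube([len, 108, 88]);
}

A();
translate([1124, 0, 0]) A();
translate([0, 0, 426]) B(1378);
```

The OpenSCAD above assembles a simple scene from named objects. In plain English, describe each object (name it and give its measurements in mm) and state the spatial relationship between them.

A is a simple wooden stool: a rectangular seat 254 mm (x) by 256 mm (y), 34 mm thick, top face at z = 426 mm, on four round legs, each 44 mm in diameter. The legs rest on z = 0, each leg's axis is inset half a diameter from the nearest pair of seat edges (so the leg's bounding box is flush with the corner).

B is a rectangular beam 1378 mm long (x), 108 mm deep (y), 88 mm thick (z).

The beam spans the tops of two stools placed 870 mm apart, resting at z = 426 mm.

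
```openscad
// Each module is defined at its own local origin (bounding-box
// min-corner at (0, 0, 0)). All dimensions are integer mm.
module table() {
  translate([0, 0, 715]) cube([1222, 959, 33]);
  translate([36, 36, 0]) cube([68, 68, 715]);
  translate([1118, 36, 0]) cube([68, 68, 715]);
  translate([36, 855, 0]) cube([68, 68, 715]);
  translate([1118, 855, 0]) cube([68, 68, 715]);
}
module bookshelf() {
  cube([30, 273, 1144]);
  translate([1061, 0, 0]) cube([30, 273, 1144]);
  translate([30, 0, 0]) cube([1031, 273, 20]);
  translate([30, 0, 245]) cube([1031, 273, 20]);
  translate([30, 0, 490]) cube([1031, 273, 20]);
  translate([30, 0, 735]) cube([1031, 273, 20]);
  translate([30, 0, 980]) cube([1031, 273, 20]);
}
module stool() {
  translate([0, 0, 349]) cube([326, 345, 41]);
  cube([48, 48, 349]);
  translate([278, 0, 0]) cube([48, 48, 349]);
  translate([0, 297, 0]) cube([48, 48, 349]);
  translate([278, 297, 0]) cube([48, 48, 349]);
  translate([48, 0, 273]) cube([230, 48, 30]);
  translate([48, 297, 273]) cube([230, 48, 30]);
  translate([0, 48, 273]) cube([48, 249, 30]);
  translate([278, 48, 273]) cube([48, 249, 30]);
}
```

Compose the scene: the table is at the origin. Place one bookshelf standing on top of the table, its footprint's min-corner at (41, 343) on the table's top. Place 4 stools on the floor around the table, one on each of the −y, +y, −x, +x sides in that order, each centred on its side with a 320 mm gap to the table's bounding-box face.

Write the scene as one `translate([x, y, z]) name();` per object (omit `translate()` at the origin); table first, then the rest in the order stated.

table();
translate([41, 343, 748]) bookshelf();
translate([448, -665, 0]) stool();
translate([448, 1279, 0]) stool();
translate([-646, 307, 0]) stool();
translate([1542, 307, 0]) stool();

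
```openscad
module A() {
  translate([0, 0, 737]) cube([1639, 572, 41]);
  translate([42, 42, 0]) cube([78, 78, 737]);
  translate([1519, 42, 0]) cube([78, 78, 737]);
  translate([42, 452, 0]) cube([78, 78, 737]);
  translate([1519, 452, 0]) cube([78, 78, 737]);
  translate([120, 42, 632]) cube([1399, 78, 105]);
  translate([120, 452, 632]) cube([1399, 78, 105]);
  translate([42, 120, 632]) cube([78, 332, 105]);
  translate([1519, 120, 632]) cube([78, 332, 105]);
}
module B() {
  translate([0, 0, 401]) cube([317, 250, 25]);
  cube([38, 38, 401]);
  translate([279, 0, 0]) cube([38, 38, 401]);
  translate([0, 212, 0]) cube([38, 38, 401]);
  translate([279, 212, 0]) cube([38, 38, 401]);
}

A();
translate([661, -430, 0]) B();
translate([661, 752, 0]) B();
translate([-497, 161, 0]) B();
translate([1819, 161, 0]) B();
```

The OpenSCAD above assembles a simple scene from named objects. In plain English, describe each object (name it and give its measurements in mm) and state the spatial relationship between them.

A is a table with a 1639×572 mm rectangular top, 41 mm thick, top surface at z = 778 mm, supported by four 78×78 mm square legs, each inset 42 mm from the nearest pair of top edges, running from the floor. Four apron rails, 78 mm thick and 105 mm tall, run between adjacent legs with their top edges flush with the underside of the top and their outer faces flush with the legs' outer faces.

B is a four-legged stool. The seat is a 317×250×25 mm slab whose top surface is at z = 426 mm; four square legs, each 38×38 mm in cross-section, run from the floor (z = 0) to the underside of the seat, each flush with a corner of the seat.

Four stools sit around the table at the −y, +y, −x, +x sides.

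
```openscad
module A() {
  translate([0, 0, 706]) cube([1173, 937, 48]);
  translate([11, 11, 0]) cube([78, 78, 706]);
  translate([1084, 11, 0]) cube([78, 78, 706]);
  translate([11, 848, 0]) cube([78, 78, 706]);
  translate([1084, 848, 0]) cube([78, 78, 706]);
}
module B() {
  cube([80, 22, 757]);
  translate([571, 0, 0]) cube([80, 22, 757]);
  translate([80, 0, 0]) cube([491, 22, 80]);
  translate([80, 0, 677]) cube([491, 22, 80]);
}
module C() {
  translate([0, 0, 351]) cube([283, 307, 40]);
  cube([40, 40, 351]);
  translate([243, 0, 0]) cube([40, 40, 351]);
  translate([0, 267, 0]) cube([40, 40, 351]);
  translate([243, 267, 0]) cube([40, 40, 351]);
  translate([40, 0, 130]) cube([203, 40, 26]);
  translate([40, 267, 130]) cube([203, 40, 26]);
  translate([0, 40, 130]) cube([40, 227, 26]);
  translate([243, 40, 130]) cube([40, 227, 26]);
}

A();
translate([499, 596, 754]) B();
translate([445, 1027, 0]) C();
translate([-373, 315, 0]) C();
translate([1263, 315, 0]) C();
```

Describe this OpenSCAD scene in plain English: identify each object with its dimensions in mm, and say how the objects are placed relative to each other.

A is a table: top 1173 mm (x) × 937 mm (y), 48 mm thick, upper face at z = 754 mm, on four 78×78 mm square legs, each inset 11 mm from the nearest pair of top edges, running from z = 0 to the bottom of the top.

B is a picture frame with a 491×597 mm rectangular opening (x by z) and a uniform 80 mm border on every side. Frame depth is 22 mm along y. It is built from two vertical stiles running the full outside height and two horizontal rails spanning the gap between the stiles.

C is a simple wooden stool: a rectangular seat 283 mm (x) by 307 mm (y), 40 mm thick, top face at z = 391 mm, on four square legs, each 40×40 mm in cross-section. The legs rest on z = 0, each flush with a corner of the seat. Four stretchers, 40 mm wide and 26 mm tall, connect adjacent legs with their undersides at z = 130 mm, each running between the inner faces of the legs it joins and aligned with the legs' outer faces on the other axis.

The picture frame is on top of the table. Three stools sit around the table at the +y, −x, +x sides.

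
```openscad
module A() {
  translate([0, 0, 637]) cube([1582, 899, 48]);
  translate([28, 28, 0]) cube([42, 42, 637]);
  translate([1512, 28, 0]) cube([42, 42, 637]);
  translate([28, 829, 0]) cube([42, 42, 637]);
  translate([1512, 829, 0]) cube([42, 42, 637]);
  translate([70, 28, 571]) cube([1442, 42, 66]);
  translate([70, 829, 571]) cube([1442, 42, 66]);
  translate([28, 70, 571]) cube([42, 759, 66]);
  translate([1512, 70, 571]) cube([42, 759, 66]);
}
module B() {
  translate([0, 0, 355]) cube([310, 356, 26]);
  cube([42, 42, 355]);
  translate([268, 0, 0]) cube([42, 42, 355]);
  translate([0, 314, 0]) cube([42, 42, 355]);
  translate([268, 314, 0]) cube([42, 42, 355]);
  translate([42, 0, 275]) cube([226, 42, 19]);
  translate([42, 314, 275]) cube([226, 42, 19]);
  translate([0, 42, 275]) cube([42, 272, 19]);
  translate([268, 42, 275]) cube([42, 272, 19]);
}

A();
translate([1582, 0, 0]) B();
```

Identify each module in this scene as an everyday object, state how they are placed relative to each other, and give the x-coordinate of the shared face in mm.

The table's +x face and the stool's −x face are both at x = 1582 mm.

A is a table. B is a stool. The stool is against the table's +x side, with their −y faces flush. The x-coordinate of the shared face is 1582 mm.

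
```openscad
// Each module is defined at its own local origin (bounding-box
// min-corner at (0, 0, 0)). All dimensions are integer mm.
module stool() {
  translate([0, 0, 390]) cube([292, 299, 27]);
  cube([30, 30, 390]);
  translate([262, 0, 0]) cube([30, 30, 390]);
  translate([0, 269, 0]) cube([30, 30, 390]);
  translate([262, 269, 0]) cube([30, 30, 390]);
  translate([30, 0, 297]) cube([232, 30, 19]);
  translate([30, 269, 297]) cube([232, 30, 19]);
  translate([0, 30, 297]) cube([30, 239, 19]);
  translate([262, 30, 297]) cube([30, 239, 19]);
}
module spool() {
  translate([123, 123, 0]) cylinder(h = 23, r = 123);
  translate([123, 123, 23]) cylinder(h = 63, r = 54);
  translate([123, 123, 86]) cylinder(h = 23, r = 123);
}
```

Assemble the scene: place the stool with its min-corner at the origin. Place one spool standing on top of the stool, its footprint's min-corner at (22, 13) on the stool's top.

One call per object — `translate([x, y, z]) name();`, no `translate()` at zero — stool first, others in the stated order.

stool();
translate([22, 13, 417]) spool();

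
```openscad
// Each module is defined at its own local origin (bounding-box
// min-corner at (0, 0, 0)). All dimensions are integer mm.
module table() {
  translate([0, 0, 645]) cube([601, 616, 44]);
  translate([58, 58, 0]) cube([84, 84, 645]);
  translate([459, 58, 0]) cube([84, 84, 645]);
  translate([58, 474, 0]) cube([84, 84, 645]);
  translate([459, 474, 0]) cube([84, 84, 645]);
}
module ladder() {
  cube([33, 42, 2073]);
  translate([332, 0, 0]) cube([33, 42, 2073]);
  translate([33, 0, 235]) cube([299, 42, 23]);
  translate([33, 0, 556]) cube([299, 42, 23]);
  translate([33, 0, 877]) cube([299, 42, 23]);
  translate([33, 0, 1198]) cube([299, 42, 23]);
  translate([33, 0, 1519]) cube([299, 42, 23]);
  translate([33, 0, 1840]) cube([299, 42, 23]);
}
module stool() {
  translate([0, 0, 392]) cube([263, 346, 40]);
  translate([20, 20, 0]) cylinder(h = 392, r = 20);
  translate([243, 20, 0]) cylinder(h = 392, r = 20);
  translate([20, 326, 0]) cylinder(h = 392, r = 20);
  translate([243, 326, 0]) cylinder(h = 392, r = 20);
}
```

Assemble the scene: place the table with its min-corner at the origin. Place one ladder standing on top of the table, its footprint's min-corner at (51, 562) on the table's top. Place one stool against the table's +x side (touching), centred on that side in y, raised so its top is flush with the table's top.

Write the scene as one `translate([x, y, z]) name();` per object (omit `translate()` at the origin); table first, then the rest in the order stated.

table();
translate([51, 562, 689]) ladder();
translate([601, 135, 257]) stool();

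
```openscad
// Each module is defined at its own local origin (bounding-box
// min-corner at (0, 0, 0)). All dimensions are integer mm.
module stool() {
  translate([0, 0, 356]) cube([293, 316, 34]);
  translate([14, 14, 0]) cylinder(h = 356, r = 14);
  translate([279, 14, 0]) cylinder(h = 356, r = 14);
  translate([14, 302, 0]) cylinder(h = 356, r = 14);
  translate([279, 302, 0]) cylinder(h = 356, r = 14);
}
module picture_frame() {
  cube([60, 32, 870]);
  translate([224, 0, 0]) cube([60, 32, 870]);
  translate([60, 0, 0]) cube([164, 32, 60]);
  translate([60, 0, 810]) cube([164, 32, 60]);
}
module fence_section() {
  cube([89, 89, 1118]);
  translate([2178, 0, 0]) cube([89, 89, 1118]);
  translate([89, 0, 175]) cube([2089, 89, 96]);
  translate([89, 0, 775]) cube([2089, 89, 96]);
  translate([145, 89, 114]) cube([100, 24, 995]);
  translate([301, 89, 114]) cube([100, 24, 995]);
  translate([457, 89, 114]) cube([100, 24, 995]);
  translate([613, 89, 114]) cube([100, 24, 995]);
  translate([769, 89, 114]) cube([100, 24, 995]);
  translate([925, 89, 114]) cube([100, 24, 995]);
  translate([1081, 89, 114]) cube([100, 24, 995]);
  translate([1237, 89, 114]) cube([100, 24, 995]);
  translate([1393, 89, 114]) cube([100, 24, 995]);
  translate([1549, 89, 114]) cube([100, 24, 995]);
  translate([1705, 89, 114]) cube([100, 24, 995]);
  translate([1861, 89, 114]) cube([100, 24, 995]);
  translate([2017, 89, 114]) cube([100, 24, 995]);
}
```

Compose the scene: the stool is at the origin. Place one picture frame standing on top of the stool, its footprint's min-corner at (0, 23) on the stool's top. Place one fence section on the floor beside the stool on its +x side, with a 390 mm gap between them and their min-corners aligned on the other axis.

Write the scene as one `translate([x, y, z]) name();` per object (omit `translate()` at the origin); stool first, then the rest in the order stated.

stool();
translate([0, 23, 390]) picture_frame();
translate([683, 0, 0]) fence_section();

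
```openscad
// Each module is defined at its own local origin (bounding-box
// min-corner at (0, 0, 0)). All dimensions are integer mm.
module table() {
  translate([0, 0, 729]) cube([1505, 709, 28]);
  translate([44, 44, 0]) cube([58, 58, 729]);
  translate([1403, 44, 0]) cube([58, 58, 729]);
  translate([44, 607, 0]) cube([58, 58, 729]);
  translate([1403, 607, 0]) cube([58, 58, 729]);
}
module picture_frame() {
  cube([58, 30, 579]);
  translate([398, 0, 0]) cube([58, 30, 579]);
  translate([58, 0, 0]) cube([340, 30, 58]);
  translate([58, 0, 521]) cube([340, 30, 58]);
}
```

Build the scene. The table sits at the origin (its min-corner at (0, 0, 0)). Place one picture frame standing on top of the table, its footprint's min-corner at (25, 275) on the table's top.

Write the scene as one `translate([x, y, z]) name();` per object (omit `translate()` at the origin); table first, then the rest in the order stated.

table();
translate([25, 275, 757]) picture_frame();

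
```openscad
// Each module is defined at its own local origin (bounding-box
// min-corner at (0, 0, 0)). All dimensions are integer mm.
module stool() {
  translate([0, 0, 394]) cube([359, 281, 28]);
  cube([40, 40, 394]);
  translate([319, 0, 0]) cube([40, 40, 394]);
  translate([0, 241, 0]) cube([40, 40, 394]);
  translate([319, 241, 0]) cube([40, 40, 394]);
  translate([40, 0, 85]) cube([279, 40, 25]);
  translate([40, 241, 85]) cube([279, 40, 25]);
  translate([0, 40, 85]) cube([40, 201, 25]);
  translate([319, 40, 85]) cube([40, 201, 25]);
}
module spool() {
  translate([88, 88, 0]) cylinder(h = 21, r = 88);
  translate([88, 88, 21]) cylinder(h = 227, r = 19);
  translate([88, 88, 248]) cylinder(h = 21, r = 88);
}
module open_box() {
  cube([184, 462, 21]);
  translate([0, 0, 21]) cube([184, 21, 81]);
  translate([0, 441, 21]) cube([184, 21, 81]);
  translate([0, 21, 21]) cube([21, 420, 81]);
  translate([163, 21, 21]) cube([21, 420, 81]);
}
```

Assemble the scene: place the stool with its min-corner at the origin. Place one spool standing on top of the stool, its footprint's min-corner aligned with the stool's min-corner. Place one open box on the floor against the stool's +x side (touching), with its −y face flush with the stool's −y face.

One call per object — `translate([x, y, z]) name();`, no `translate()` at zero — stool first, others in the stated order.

stool();
translate([0, 0, 422]) spool();
translate([359, 0, 0]) open_box();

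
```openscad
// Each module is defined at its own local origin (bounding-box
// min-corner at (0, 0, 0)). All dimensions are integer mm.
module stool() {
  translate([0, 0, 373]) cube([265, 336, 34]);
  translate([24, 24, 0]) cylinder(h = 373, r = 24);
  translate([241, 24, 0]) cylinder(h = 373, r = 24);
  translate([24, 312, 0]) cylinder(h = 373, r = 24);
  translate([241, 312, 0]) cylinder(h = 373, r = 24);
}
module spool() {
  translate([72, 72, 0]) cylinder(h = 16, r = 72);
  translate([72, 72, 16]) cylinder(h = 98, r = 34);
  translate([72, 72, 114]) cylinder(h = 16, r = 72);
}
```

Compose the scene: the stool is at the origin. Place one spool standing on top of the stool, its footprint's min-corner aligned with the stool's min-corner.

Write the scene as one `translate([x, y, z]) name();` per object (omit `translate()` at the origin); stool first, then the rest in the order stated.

stool();
translate([0, 0, 407]) spool();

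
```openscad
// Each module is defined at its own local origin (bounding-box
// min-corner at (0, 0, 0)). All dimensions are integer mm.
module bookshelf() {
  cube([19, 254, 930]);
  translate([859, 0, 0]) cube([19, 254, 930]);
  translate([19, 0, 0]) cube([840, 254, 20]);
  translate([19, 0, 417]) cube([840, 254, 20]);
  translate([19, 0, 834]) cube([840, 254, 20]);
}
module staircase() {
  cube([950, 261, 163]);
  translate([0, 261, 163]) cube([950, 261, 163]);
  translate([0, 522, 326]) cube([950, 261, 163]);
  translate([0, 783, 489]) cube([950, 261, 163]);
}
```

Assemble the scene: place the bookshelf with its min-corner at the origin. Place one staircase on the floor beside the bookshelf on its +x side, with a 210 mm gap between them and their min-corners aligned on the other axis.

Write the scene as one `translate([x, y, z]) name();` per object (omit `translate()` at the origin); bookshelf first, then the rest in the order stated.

bookshelf();
translate([1088, 0, 0]) staircase();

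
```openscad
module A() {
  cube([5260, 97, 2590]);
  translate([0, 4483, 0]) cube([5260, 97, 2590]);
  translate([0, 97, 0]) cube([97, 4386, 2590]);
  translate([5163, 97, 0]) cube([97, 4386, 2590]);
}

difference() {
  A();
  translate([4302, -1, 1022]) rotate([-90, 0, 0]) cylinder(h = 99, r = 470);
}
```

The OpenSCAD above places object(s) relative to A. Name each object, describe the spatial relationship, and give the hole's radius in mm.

A is a house frame. The house frame has a circular hole through its front wall. The hole's radius is 470 mm.

The subtracted cylinder has r = 470 mm.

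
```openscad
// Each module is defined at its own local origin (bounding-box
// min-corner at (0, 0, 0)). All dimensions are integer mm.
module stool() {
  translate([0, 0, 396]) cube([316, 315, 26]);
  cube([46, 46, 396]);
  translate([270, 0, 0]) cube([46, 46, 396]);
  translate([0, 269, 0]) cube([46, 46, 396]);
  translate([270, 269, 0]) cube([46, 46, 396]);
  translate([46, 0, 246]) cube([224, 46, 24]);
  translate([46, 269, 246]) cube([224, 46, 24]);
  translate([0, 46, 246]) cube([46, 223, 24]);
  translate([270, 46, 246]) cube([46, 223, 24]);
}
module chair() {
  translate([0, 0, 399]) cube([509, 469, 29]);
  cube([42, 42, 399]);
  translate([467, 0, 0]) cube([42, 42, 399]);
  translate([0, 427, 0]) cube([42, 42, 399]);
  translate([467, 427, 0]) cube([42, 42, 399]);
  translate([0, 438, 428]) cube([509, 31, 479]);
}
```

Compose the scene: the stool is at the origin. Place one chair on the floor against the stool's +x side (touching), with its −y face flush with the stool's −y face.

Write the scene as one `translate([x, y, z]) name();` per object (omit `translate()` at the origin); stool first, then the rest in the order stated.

stool();
translate([316, 0, 0]) chair();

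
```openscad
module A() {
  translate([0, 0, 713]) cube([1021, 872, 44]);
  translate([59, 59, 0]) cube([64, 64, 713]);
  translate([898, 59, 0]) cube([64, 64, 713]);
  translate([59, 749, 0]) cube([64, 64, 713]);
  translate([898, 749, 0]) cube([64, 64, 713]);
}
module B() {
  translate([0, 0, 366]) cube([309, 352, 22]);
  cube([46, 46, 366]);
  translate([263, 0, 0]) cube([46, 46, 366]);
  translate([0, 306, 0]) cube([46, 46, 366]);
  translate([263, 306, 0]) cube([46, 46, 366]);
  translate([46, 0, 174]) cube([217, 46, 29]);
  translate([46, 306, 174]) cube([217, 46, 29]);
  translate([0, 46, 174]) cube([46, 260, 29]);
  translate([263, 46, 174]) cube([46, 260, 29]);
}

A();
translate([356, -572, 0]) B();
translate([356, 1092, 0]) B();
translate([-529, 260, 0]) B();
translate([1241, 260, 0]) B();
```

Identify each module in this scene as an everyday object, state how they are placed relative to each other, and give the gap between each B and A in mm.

A is a table. B is a stool. Four stools sit around the table at the −y, +y, −x, +x sides. The gap between each stool and the table is 220 mm.

Each stool's nearest face is 220 mm from the table's bounding box.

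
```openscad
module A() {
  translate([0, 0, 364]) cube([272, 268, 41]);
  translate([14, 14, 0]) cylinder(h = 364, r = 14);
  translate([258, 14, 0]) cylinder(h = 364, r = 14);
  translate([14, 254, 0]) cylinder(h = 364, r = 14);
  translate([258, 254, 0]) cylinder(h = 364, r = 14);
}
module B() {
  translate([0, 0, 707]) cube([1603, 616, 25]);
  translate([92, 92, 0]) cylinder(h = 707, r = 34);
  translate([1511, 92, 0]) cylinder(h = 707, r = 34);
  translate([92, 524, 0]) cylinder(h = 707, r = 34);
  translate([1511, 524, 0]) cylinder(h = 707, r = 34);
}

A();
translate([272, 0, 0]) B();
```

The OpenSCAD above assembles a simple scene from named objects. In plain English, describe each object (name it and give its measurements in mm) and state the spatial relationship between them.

A is a four-legged stool. The seat is 272×268 mm, 41 mm thick, top at z = 405 mm. It stands on four round legs, each 28 mm in diameter, from z = 0 to the seat underside, each leg's axis is inset half a diameter from the nearest pair of seat edges (so the leg's bounding box is flush with the corner).

B is a rectangular dining table. The top is 1603×616×25 mm with its upper surface at z = 732 mm. It stands on four round legs of 68 mm diameter, each leg's bounding box inset 58 mm from the nearest pair of top edges, running from the floor to the underside of the top.

The table is against the stool's +x side, with their −y faces flush.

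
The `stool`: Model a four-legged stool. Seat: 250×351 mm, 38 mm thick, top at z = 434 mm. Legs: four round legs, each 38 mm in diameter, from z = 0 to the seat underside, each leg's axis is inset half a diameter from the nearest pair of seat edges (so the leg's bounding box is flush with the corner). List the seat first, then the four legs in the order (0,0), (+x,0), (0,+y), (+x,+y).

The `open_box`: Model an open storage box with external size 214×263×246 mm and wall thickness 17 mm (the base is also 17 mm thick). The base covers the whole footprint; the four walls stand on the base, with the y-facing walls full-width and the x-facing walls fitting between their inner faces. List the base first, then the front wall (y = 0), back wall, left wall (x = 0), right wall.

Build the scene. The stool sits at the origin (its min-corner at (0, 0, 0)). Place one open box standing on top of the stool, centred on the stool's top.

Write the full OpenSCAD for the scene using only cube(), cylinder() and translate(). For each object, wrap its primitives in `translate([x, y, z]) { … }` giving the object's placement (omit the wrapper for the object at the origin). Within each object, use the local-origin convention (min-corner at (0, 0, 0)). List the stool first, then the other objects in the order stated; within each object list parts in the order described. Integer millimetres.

translate([0, 0, 396]) cube([250, 351, 38]);
translate([19, 19, 0]) cylinder(h = 396, r = 19);
translate([231, 19, 0]) cylinder(h = 396, r = 19);
translate([19, 332, 0]) cylinder(h = 396, r = 19);
translate([231, 332, 0]) cylinder(h = 396, r = 19);
translate([18, 44, 434]) {
  cube([214, 263, 17]);
  translate([0, 0, 17]) cube([214, 17, 229]);
  translate([0, 246, 17]) cube([214, 17, 229]);
  translate([0, 17, 17]) cube([17, 229, 229]);
  translate([197, 17, 17]) cube([17, 229, 229]);
}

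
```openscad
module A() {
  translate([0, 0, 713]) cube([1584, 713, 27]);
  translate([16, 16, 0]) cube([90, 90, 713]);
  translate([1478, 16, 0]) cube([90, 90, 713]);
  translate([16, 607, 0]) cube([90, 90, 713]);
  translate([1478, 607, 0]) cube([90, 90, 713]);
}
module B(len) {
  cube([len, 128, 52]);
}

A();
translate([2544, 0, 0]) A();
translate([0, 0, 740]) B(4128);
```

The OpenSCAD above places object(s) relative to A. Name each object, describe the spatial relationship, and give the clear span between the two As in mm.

Second table starts at x = 2544; first ends at x = 1584; clear span = 2544 − 1584 = 960 mm.

A is a table. B is a beam. A beam spans the tops of two tables. The clear span between the two tables is 960 mm.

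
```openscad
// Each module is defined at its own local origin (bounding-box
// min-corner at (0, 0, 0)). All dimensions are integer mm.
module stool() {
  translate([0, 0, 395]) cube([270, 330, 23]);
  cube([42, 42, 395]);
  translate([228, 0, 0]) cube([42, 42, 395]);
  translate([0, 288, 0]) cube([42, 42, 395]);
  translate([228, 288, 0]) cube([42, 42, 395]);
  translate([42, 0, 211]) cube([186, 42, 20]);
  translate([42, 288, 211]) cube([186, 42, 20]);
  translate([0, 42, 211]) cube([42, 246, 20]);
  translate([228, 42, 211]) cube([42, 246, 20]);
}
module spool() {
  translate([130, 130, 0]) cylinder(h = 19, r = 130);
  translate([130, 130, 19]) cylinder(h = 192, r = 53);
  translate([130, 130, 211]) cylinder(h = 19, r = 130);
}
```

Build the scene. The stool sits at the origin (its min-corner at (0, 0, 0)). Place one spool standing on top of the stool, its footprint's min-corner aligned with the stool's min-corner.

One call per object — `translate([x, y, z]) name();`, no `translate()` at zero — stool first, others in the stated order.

stool();
translate([0, 0, 418]) spool();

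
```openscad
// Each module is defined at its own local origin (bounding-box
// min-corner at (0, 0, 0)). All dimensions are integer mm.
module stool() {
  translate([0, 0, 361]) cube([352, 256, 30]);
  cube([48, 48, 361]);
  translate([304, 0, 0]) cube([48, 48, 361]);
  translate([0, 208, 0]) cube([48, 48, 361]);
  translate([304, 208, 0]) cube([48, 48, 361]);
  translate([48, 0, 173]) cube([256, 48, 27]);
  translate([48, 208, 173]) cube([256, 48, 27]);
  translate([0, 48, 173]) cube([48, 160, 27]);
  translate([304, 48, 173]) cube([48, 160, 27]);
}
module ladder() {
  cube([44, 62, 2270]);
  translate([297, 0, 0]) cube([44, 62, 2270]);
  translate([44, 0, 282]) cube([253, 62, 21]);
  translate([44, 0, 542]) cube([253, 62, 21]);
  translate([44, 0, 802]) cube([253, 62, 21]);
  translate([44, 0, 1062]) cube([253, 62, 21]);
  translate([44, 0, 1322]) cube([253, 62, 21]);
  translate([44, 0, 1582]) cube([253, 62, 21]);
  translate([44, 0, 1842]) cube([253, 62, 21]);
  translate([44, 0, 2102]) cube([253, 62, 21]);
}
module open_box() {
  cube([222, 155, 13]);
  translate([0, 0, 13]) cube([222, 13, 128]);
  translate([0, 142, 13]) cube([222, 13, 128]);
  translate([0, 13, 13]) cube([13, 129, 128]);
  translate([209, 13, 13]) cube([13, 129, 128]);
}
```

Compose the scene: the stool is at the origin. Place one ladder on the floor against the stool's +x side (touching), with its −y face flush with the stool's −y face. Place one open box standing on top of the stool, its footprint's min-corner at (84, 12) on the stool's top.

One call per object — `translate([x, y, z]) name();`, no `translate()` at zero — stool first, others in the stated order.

stool();
translate([352, 0, 0]) ladder();
translate([84, 12, 391]) open_box();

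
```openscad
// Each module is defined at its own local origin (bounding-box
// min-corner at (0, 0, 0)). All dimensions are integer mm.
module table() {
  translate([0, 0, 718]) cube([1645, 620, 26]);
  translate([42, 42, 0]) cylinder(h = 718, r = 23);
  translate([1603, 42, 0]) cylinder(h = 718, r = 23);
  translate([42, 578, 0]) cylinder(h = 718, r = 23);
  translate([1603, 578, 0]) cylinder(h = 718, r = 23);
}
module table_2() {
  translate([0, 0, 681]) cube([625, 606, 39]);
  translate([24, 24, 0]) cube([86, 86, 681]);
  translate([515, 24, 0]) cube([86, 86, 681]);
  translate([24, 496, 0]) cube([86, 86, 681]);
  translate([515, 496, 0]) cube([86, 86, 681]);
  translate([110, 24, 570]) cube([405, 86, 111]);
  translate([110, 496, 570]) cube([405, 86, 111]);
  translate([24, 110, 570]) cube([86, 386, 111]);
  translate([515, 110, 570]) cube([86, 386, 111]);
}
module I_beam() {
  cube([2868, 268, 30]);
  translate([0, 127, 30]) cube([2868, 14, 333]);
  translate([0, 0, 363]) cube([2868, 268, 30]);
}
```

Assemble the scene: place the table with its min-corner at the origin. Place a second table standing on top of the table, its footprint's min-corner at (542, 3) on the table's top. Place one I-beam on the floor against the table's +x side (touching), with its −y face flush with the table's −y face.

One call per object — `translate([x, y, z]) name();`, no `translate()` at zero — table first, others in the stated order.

table();
translate([542, 3, 744]) table_2();
translate([1645, 0, 0]) I_beam();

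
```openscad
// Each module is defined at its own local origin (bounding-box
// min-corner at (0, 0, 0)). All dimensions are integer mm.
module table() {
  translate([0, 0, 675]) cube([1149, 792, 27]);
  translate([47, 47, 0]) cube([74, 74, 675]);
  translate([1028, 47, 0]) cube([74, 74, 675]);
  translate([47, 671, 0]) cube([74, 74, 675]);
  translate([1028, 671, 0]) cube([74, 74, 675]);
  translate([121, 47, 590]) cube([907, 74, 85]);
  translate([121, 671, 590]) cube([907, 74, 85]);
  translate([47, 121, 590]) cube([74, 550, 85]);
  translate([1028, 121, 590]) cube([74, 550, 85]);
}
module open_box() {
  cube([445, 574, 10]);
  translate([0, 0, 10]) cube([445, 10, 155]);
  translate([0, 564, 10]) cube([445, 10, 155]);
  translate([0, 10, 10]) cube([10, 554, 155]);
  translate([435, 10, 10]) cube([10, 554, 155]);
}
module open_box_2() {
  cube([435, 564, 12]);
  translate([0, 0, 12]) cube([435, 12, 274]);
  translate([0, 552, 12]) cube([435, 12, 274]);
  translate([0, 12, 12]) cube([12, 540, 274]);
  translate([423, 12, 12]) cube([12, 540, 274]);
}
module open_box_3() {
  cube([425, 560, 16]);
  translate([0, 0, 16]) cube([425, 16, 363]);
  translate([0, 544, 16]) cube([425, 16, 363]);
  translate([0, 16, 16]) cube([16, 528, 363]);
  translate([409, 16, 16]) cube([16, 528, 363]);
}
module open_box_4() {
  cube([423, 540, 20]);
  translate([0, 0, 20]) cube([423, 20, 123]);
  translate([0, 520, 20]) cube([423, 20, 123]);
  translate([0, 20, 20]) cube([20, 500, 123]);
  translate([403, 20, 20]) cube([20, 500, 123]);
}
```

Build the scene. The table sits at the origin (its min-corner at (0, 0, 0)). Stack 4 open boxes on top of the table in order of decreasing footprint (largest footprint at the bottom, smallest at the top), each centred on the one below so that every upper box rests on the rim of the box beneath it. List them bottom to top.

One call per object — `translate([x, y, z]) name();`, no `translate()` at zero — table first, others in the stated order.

table();
translate([352, 109, 702]) open_box();
translate([357, 114, 867]) open_box_2();
translate([362, 116, 1153]) open_box_3();
translate([363, 126, 1532]) open_box_4();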